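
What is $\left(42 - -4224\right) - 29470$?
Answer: $-25204$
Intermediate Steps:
$\left(42 - -4224\right) - 29470 = \left(42 + 4224\right) - 29470 = 4266 - 29470 = -25204$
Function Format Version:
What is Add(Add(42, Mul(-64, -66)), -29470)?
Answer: -25204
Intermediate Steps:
Add(Add(42, Mul(-64, -66)), -29470) = Add(Add(42, 4224), -29470) = Add(4266, -29470) = -25204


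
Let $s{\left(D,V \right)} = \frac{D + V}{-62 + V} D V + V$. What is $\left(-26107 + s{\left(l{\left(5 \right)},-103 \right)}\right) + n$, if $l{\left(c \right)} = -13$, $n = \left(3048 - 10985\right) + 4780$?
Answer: $- \frac{4690231}{165} \approx -28426.0$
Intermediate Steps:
$n = -3157$ ($n = -7937 + 4780 = -3157$)
$s{\left(D,V \right)} = V + \frac{D V \left(D + V\right)}{-62 + V}$ ($s{\left(D,V \right)} = \frac{D + V}{-62 + V} D V + V = \frac{D \left(D + V\right)}{-62 + V} V + V = \frac{D V \left(D + V\right)}{-62 + V} + V = V + \frac{D V \left(D + V\right)}{-62 + V}$)
$\left(-26107 + s{\left(l{\left(5 \right)},-103 \right)}\right) + n = \left(-26107 - \frac{103 \left(-62 - 103 + \left(-13\right)^{2} - -1339\right)}{-62 - 103}\right) - 3157 = \left(-26107 - \frac{103 \left(-62 - 103 + 169 + 1339\right)}{-165}\right) - 3157 = \left(-26107 - \left(- \frac{103}{165}\right) 1343\right) - 3157 = \left(-26107 + \frac{138329}{165}\right) - 3157 = - \frac{4169326}{165} - 3157 = - \frac{4690231}{165}$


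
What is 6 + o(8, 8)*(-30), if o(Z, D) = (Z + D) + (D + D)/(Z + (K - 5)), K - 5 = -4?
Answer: -594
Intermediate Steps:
K = 1 (K = 5 - 4 = 1)
o(Z, D) = D + Z + 2*D/(-4 + Z) (o(Z, D) = (Z + D) + (D + D)/(Z + (1 - 5)) = (D + Z) + (2*D)/(Z - 4) = (D + Z) + (2*D)/(-4 + Z) = (D + Z) + 2*D/(-4 + Z) = D + Z + 2*D/(-4 + Z))
6 + o(8, 8)*(-30) = 6 + ((8² - 4*8 - 2*8 + 8*8)/(-4 + 8))*(-30) = 6 + ((64 - 32 - 16 + 64)/4)*(-30) = 6 + ((¼)*80)*(-30) = 6 + 20*(-30) = 6 - 600 = -594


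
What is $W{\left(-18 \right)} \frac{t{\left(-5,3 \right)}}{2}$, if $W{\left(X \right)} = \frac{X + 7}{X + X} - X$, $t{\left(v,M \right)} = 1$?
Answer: $\frac{659}{72} \approx 9.1528$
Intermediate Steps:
$W{\left(X \right)} = - X + \frac{7 + X}{2 X}$ ($W{\left(X \right)} = \frac{7 + X}{2 X} - X = - X + \frac{7 + X}{2 X}$)
$W{\left(-18 \right)} \frac{t{\left(-5,3 \right)}}{2} = \left(\frac{1}{2} - -18 + \frac{7}{2 \left(-18\right)}\right) 1 \cdot \frac{1}{2} = \left(\frac{1}{2} + 18 + \frac{7}{2} \left(- \frac{1}{18}\right)\right) 1 \cdot \frac{1}{2} = \left(\frac{1}{2} + 18 - \frac{7}{36}\right) \frac{1}{2} = \frac{659}{36} \cdot \frac{1}{2} = \frac{659}{72}$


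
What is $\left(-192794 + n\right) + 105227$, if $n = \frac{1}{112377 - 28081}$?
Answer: $- \frac{7381547831}{84296} \approx -87567.0$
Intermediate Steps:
$n = \frac{1}{84296} \approx 1.1863 \cdot 10^{-5}$
$\left(-192794 + n\right) + 105227 = \left(-192794 + \frac{1}{84296}\right) + 105227 = - \frac{16251763023}{84296} + 105227 = - \frac{7381547831}{84296}$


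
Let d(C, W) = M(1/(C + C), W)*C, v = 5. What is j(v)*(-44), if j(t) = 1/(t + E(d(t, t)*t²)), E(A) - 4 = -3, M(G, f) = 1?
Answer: -22/3 ≈ -7.3333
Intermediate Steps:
d(C, W) = C (d(C, W) = 1*C = C)
E(A) = 1 (E(A) = 4 - 3 = 1)
j(t) = 1/(1 + t) (j(t) = 1/(t + 1) = 1/(1 + t))
j(v)*(-44) = -44/(1 + 5) = -44/6 = (⅙)*(-44) = -22/3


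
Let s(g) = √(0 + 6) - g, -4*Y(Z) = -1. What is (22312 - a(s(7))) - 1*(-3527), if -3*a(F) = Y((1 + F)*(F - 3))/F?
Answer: 13332917/516 - √6/516 ≈ 25839.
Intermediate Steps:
Y(Z) = ¼ (Y(Z) = -¼*(-1) = ¼)
s(g) = √6 - g
a(F) = -1/(12*F)
(22312 - a(s(7))) - 1*(-3527) = (22312 - (-1)/(12*(√6 - 1*7))) - 1*(-3527) = (22312 - (-1)/(12*(√6 - 7))) + 3527 = (22312 - (-1)/(12*(-7 + √6))) + 3527 = (22312 + 1/(12*(-7 + √6))) + 3527 = 25839 + 1/(12*(-7 + √6))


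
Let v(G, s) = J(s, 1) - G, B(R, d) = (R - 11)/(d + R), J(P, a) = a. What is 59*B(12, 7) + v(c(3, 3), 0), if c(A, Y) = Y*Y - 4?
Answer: -17/19 ≈ -0.89474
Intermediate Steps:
c(A, Y) = -4 + Y² (c(A, Y) = Y² - 4 = -4 + Y²)
B(R, d) = (-11 + R)/(R + d)
v(G, s) = 1 - G
59*B(12, 7) + v(c(3, 3), 0) = 59*((-11 + 12)/(12 + 7)) + (1 - (-4 + 3²)) = 59*(1/19) + (1 - (-4 + 9)) = 59*((1/19)*1) + (1 - 1*5) = 59*(1/19) + (1 - 5) = 59/19 - 4 = -17/19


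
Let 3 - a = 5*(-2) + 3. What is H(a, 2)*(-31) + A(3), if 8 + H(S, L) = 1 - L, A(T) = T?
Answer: 282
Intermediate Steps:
a = 10 (a = 3 - (5*(-2) + 3) = 3 - (-10 + 3) = 3 - 1*(-7) = 3 + 7 = 10)
H(S, L) = -7 - L (H(S, L) = -8 + (1 - L) = -7 - L)
H(a, 2)*(-31) + A(3) = (-7 - 1*2)*(-31) + 3 = (-7 - 2)*(-31) + 3 = -9*(-31) + 3 = 279 + 3 = 282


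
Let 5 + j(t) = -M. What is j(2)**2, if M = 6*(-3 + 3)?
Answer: 25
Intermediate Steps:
M = 0 (M = 6*0 = 0)
j(t) = -5 (j(t) = -5 - 1*0 = -5 + 0 = -5)
j(2)**2 = (-5)**2 = 25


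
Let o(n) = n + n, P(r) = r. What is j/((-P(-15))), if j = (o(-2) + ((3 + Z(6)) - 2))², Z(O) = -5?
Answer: 64/15 ≈ 4.2667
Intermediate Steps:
o(n) = 2*n
j = 64 (j = (2*(-2) + ((3 - 5) - 2))² = (-4 + (-2 - 2))² = (-4 - 4)² = (-8)² = 64)
j/((-P(-15))) = 64/((-1*(-15))) = 64/15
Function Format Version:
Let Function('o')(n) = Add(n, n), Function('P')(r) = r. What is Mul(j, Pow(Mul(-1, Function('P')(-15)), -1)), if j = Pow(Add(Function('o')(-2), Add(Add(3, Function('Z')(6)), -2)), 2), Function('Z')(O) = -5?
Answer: Rational(64, 15) ≈ 4.2667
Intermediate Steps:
Function('o')(n) = Mul(2, n)
j = 64 (j = Pow(Add(Mul(2, -2), Add(Add(3, -5), -2)), 2) = Pow(Add(-4, Add(-2, -2)), 2) = Pow(Add(-4, -4), 2) = Pow(-8, 2) = 64)
Mul(j, Pow(Mul(-1, Function('P')(-15)), -1)) = Mul(64, Pow(Mul(-1, -15), -1)) = Mul(64, Pow(15, -1)) = Mul(64, Rational(1, 15)) = Rational(64, 15)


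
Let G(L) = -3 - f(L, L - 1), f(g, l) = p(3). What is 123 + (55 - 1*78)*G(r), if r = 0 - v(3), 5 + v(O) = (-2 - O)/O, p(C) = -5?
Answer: 77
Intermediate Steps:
v(O) = -5 + (-2 - O)/O
f(g, l) = -5
r = 20/3 (r = 0 - (-6 - 2/3) = 0 - 1*(-20/3) = 0 + 20/3 = 20/3 ≈ 6.6667)
G(L) = 2 (G(L) = -3 - 1*(-5) = -3 + 5 = 2)
123 + (55 - 1*78)*G(r) = 123 + (55 - 1*78)*2 = 123 + (55 - 78)*2 = 123 - 23*2 = 123 - 46 = 77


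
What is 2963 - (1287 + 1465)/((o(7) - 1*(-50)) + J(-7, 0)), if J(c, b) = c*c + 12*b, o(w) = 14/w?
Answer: 296511/101 ≈ 2935.8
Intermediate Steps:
J(c, b) = c**2 + 12*b
2963 - (1287 + 1465)/((o(7) - 1*(-50)) + J(-7, 0)) = 2963 - (1287 + 1465)/((14/7 - 1*(-50)) + ((-7)**2 + 12*0)) = 2963 - 2752/((14*(1/7) + 50) + (49 + 0)) = 2963 - 2752/((2 + 50) + 49) = 2963 - 2752/(52 + 49) = 2963 - 2752/101 = 296511/101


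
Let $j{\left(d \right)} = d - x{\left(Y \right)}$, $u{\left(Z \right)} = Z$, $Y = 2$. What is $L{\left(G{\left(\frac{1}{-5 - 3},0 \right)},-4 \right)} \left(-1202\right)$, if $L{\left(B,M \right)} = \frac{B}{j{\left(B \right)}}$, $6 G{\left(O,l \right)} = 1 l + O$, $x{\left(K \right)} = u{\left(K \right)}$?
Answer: $- \frac{1202}{97} \approx -12.392$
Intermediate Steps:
$x{\left(K \right)} = K$
$j{\left(d \right)} = -2 + d$ ($j{\left(d \right)} = d - 2 = -2 + d$)
$G{\left(O,l \right)} = \frac{O}{6} + \frac{l}{6}$ ($G{\left(O,l \right)} = \frac{1 l + O}{6} = \frac{l + O}{6} = \frac{O + l}{6} = \frac{O}{6} + \frac{l}{6}$)
$L{\left(B,M \right)} = \frac{B}{-2 + B}$
$L{\left(G{\left(\frac{1}{-5 - 3},0 \right)},-4 \right)} \left(-1202\right) = \frac{\frac{1}{6 \left(-5 - 3\right)} + \frac{1}{6} \cdot 0}{-2 + \left(\frac{1}{6 \left(-5 - 3\right)} + \frac{1}{6} \cdot 0\right)} \left(-1202\right) = \frac{\frac{1}{6 \left(-8\right)} + 0}{-2 + \left(\frac{1}{6 \left(-8\right)} + 0\right)} \left(-1202\right) = \frac{\frac{1}{6} \left(- \frac{1}{8}\right) + 0}{-2 + \left(\frac{1}{6} \left(- \frac{1}{8}\right) + 0\right)} \left(-1202\right) = \frac{- \frac{1}{48} + 0}{-2 + \left(- \frac{1}{48} + 0\right)} \left(-1202\right) = - \frac{1}{48 \left(-2 - \frac{1}{48}\right)} \left(-1202\right) = - \frac{1}{48 \left(- \frac{97}{48}\right)} \left(-1202\right) = \left(- \frac{1}{48}\right) \left(- \frac{48}{97}\right) \left(-1202\right) = \frac{1}{97} \left(-1202\right) = - \frac{1202}{97}$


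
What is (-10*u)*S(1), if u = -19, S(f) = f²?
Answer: 190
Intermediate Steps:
(-10*u)*S(1) = -10*(-19)*1² = 190*1 = 190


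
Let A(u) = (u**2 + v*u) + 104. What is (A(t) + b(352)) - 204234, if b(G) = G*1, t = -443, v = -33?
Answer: 7090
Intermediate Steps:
b(G) = G
A(u) = 104 + u**2 - 33*u (A(u) = (u**2 - 33*u) + 104 = 104 + u**2 - 33*u)
(A(t) + b(352)) - 204234 = ((104 + (-443)**2 - 33*(-443)) + 352) - 204234 = ((104 + 196249 + 14619) + 352) - 204234 = (210972 + 352) - 204234 = 211324 - 204234 = 7090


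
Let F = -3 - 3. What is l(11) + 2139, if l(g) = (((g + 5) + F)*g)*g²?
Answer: 15449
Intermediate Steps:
F = -6
l(g) = g³*(-1 + g) (l(g) = (((g + 5) - 6)*g)*g² = (((5 + g) - 6)*g)*g² = ((-1 + g)*g)*g² = (g*(-1 + g))*g² = g³*(-1 + g))
l(11) + 2139 = 11³*(-1 + 11) + 2139 = 1331*10 + 2139 = 13310 + 2139 = 15449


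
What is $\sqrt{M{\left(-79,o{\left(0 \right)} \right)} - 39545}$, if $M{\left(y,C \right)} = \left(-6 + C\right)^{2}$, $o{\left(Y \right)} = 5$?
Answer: $2 i \sqrt{9886} \approx 198.86 i$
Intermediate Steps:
$\sqrt{M{\left(-79,o{\left(0 \right)} \right)} - 39545} = \sqrt{\left(-6 + 5\right)^{2} - 39545} = \sqrt{\left(-1\right)^{2} - 39545} = \sqrt{1 - 39545} = \sqrt{-39544} = 2 i \sqrt{9886}$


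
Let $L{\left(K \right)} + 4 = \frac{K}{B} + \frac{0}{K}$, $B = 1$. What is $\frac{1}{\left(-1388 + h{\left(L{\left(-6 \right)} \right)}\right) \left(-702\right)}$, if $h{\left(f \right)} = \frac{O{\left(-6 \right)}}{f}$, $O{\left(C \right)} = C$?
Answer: $\frac{5}{4869774} \approx 1.0267 \cdot 10^{-6}$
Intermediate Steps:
$L{\left(K \right)} = -4 + K$ ($L{\left(K \right)} = -4 + \left(\frac{K}{1} + \frac{0}{K}\right) = -4 + \left(K 1 + 0\right) = -4 + \left(K + 0\right) = -4 + K$)
$h{\left(f \right)} = - \frac{6}{f}$
$\frac{1}{\left(-1388 + h{\left(L{\left(-6 \right)} \right)}\right) \left(-702\right)} = \frac{1}{\left(-1388 - \frac{6}{-4 - 6}\right) \left(-702\right)} = \frac{1}{\left(-1388 - \frac{6}{-10}\right) \left(-702\right)} = \frac{1}{\left(-1388 - - \frac{3}{5}\right) \left(-702\right)} = \frac{1}{\left(-1388 + \frac{3}{5}\right) \left(-702\right)} = \frac{1}{\left(- \frac{6937}{5}\right) \left(-702\right)} = \frac{1}{\frac{4869774}{5}} = \frac{5}{4869774}$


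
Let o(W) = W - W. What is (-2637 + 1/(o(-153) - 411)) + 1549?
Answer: -447169/411 ≈ -1088.0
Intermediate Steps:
o(W) = 0
(-2637 + 1/(o(-153) - 411)) + 1549 = (-2637 + 1/(0 - 411)) + 1549 = (-2637 + 1/(-411)) + 1549 = (-2637 - 1/411) + 1549 = -1083808/411 + 1549 = -447169/411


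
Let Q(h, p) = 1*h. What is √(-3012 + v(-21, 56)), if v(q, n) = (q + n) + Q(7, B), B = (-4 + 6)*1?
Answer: 3*I*√330 ≈ 54.498*I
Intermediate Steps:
B = 2 (B = 2*1 = 2)
Q(h, p) = h
v(q, n) = 7 + n + q (v(q, n) = (q + n) + 7 = (n + q) + 7 = 7 + n + q)
√(-3012 + v(-21, 56)) = √(-3012 + (7 + 56 - 21)) = √(-3012 + 42) = √(-2970) = 3*I*√330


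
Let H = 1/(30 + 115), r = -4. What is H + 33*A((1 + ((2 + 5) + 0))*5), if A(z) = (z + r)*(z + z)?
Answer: 13780801/145 ≈ 95040.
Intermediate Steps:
A(z) = 2*z*(-4 + z) (A(z) = (z - 4)*(z + z) = (-4 + z)*(2*z) = 2*z*(-4 + z))
H = 1/145 ≈ 0.0068966
H + 33*A((1 + ((2 + 5) + 0))*5) = 1/145 + 33*(2*((1 + ((2 + 5) + 0))*5)*(-4 + (1 + ((2 + 5) + 0))*5)) = 1/145 + 33*(2*((1 + (7 + 0))*5)*(-4 + (1 + (7 + 0))*5)) = 1/145 + 33*(2*((1 + 7)*5)*(-4 + (1 + 7)*5)) = 1/145 + 33*(2*(8*5)*(-4 + 8*5)) = 1/145 + 33*(2*40*(-4 + 40)) = 1/145 + 33*(2*40*36) = 1/145 + 33*2880 = 1/145 + 95040 = 13780801/145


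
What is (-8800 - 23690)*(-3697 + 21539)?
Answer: -579686580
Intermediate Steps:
(-8800 - 23690)*(-3697 + 21539) = -32490*17842 = -579686580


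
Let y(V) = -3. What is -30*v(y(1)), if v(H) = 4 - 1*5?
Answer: 30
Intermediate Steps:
v(H) = -1 (v(H) = 4 - 5 = -1)
-30*v(y(1)) = -30*(-1) = 30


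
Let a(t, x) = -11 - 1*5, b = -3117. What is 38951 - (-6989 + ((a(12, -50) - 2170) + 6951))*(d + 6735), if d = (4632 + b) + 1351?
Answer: 21391575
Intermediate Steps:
a(t, x) = -16 (a(t, x) = -11 - 5 = -16)
d = 2866 (d = (4632 - 3117) + 1351 = 1515 + 1351 = 2866)
38951 - (-6989 + ((a(12, -50) - 2170) + 6951))*(d + 6735) = 38951 - (-6989 + ((-16 - 2170) + 6951))*(2866 + 6735) = 38951 - (-6989 + (-2186 + 6951))*9601 = 38951 - (-6989 + 4765)*9601 = 38951 - (-2224)*9601 = 38951 - 1*(-21352624) = 38951 + 21352624 = 21391575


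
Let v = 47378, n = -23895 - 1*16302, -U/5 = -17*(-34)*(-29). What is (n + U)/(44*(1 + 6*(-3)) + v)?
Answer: 43613/46630 ≈ 0.93530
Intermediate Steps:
U = 83810 (U = -5*(-17*(-34))*(-29) = -2890*(-29) = -5*(-16762) = 83810)
n = -40197 (n = -23895 - 16302 = -40197)
(n + U)/(44*(1 + 6*(-3)) + v) = (-40197 + 83810)/(44*(1 + 6*(-3)) + 47378) = 43613/(44*(1 - 18) + 47378) = 43613/(44*(-17) + 47378) = 43613/(-748 + 47378) = 43613/46630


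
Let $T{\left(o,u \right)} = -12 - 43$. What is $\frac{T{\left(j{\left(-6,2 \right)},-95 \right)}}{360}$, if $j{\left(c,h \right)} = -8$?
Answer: $- \frac{11}{72} \approx -0.15278$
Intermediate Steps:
$T{\left(o,u \right)} = -55$ ($T{\left(o,u \right)} = -12 - 43 = -55$)
$\frac{T{\left(j{\left(-6,2 \right)},-95 \right)}}{360} = - \frac{55}{360} = \left(-55\right) \frac{1}{360} = - \frac{11}{72}$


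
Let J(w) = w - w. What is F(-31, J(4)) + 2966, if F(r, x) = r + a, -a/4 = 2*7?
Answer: 2879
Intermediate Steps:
a = -56 (a = -8*7 = -4*14 = -56)
J(w) = 0
F(r, x) = -56 + r (F(r, x) = r - 56 = -56 + r)
F(-31, J(4)) + 2966 = (-56 - 31) + 2966 = -87 + 2966 = 2879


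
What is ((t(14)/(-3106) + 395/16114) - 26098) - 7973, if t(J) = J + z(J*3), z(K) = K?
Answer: -852628043739/25025042 ≈ -34071.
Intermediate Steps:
t(J) = 4*J (t(J) = J + J*3 = J + 3*J = 4*J)
((t(14)/(-3106) + 395/16114) - 26098) - 7973 = (((4*14)/(-3106) + 395/16114) - 26098) - 7973 = ((56*(-1/3106) + 395*(1/16114)) - 26098) - 7973 = ((-28/1553 + 395/16114) - 26098) - 7973 = (162243/25025042 - 26098) - 7973 = -653103383873/25025042 - 7973 = -852628043739/25025042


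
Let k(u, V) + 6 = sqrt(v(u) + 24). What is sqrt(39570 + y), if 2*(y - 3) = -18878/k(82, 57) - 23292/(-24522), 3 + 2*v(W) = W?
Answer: sqrt(-8247549202430 + 661018268904*sqrt(254))/(4087*sqrt(-12 + sqrt(254))) ≈ 186.49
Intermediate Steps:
v(W) = -3/2 + W/2
k(u, V) = -6 + sqrt(45/2 + u/2) (k(u, V) = -6 + sqrt((-3/2 + u/2) + 24) = -6 + sqrt(45/2 + u/2))
y = 14202/4087 - 9439/(-6 + sqrt(254)/2) (y = 3 + (-18878/(-6 + sqrt(90 + 2*82)/2) - 23292/(-24522))/2 = 3 + (-18878/(-6 + sqrt(90 + 164)/2) - 23292*(-1/24522))/2 = 3 + (-18878/(-6 + sqrt(254)/2) + 3882/4087)/2 = 3 + (3882/4087 - 18878/(-6 + sqrt(254)/2))/2 = 3 + (1941/4087 - 9439/(-6 + sqrt(254)/2)) = 14202/4087 - 9439/(-6 + sqrt(254)/2) ≈ -4791.1)
sqrt(39570 + y) = sqrt(39570 + (-462145206/224785 - 9439*sqrt(254)/55)) = sqrt(8432597244/224785 - 9439*sqrt(254)/55)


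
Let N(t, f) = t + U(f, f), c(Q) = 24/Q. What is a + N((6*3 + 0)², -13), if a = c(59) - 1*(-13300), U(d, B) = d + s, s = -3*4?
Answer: 802365/59 ≈ 13599.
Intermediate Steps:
s = -12
U(d, B) = -12 + d (U(d, B) = d - 12 = -12 + d)
N(t, f) = -12 + f + t (N(t, f) = t + (-12 + f) = -12 + f + t)
a = 784724/59 (a = 24/59 - 1*(-13300) = 24*(1/59) + 13300 = 24/59 + 13300 = 784724/59 ≈ 13300.)
a + N((6*3 + 0)², -13) = 784724/59 + (-12 - 13 + (6*3 + 0)²) = 784724/59 + (-12 - 13 + (18 + 0)²) = 784724/59 + (-12 - 13 + 18²) = 784724/59 + (-12 - 13 + 324) = 784724/59 + 299 = 802365/59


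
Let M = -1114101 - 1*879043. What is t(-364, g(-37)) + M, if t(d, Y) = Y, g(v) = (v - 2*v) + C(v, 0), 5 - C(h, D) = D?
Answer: -1993102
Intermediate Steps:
C(h, D) = 5 - D
g(v) = 5 - v (g(v) = (v - 2*v) + (5 - 1*0) = -v + (5 + 0) = -v + 5 = 5 - v)
M = -1993144 (M = -1114101 - 879043 = -1993144)
t(-364, g(-37)) + M = (5 - 1*(-37)) - 1993144 = (5 + 37) - 1993144 = 42 - 1993144 = -1993102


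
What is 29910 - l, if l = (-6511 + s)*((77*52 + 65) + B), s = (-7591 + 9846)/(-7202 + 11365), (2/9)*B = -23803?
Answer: -2792694483861/4163 ≈ -6.7084e+8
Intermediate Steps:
B = -214227/2 (B = (9/2)*(-23803) = -214227/2 ≈ -1.0711e+5)
s = 2255/4163 ≈ 0.54168
l = 2792818999191/4163 (l = (-6511 + 2255/4163)*((77*52 + 65) - 214227/2) = -27103038*((4004 + 65) - 214227/2)/4163 = -27103038*(4069 - 214227/2)/4163 = -27103038/4163*(-206089/2) = 2792818999191/4163 ≈ 6.7087e+8)
29910 - l = 29910 - 1*2792818999191/4163 = 29910 - 2792818999191/4163 = -2792694483861/4163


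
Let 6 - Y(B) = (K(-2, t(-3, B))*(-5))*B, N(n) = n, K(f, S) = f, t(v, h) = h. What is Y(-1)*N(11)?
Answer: 176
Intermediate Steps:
Y(B) = 6 - 10*B (Y(B) = 6 - (-2*(-5))*B = 6 - 10*B)
Y(-1)*N(11) = (6 - 10*(-1))*11 = (6 + 10)*11 = 16*11 = 176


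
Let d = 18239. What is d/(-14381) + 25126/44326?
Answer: -223562454/318726103 ≈ -0.70142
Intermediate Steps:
d/(-14381) + 25126/44326 = 18239/(-14381) + 25126/44326 = 18239*(-1/14381) + 25126*(1/44326) = -18239/14381 + 12563/22163 = -223562454/318726103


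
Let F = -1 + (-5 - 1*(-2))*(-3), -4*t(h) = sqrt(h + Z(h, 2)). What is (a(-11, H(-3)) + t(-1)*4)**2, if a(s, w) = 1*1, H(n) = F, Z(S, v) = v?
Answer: 0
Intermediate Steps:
t(h) = -sqrt(2 + h)/4 (t(h) = -sqrt(h + 2)/4 = -sqrt(2 + h)/4)
F = 8 (F = -1 + (-5 + 2)*(-3) = -1 - 3*(-3) = -1 + 9 = 8)
H(n) = 8
a(s, w) = 1
(a(-11, H(-3)) + t(-1)*4)**2 = (1 - sqrt(2 - 1)/4*4)**2 = (1 - sqrt(1)/4*4)**2 = (1 - 1/4*1*4)**2 = (1 - 1/4*4)**2 = (1 - 1)**2 = 0**2 = 0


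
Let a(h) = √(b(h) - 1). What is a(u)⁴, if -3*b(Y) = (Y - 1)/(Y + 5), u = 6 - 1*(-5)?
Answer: 841/576 ≈ 1.4601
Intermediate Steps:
u = 11 (u = 6 + 5 = 11)
b(Y) = -(-1 + Y)/(3*(5 + Y)) (b(Y) = -(Y - 1)/(3*(Y + 5)) = -(-1 + Y)/(3*(5 + Y)))
a(h) = √(-1 + (1 - h)/(3*(5 + h))) (a(h) = √((1 - h)/(3*(5 + h)) - 1) = √(-1 + (1 - h)/(3*(5 + h))))
a(u)⁴ = (√6*√((-7 - 2*11)/(5 + 11))/3)⁴ = (√6*√((-7 - 22)/16)/3)⁴ = (√6*√((1/16)*(-29))/3)⁴ = (√6*√(-29/16)/3)⁴ = (√6*(I*√29/4)/3)⁴ = (I*√174/12)⁴ = 841/576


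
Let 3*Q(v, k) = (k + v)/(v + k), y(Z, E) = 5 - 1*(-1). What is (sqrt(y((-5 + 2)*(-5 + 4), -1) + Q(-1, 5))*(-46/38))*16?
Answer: -368*sqrt(57)/57 ≈ -48.743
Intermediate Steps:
y(Z, E) = 6 (y(Z, E) = 5 + 1 = 6)
Q(v, k) = 1/3 (Q(v, k) = ((k + v)/(v + k))/3 = ((k + v)/(k + v))/3 = (1/3)*1 = 1/3)
(sqrt(y((-5 + 2)*(-5 + 4), -1) + Q(-1, 5))*(-46/38))*16 = (sqrt(6 + 1/3)*(-46/38))*16 = (sqrt(19/3)*(-46*1/38))*16 = ((sqrt(57)/3)*(-23/19))*16 = -23*sqrt(57)/57*16 = -368*sqrt(57)/57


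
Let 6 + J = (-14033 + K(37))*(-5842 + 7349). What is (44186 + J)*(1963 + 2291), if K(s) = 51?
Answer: -89447556276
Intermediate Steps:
J = -21070880 (J = -6 + (-14033 + 51)*(-5842 + 7349) = -6 - 13982*1507 = -6 - 21070874 = -21070880)
(44186 + J)*(1963 + 2291) = (44186 - 21070880)*(1963 + 2291) = -21026694*4254 = -89447556276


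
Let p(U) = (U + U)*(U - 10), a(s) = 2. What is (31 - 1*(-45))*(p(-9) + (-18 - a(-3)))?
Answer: 24472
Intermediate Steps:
p(U) = 2*U*(-10 + U) (p(U) = (2*U)*(-10 + U) = 2*U*(-10 + U))
(31 - 1*(-45))*(p(-9) + (-18 - a(-3))) = (31 - 1*(-45))*(2*(-9)*(-10 - 9) + (-18 - 1*2)) = (31 + 45)*(2*(-9)*(-19) + (-18 - 2)) = 76*(342 - 20) = 76*322 = 24472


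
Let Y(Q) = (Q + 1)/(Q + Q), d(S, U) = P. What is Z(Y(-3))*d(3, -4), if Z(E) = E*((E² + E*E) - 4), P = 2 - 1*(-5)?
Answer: -238/27 ≈ -8.8148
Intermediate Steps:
P = 7 (P = 2 + 5 = 7)
d(S, U) = 7
Y(Q) = (1 + Q)/(2*Q) (Y(Q) = (1 + Q)/((2*Q)) = (1 + Q)*(1/(2*Q)) = (1 + Q)/(2*Q))
Z(E) = E*(-4 + 2*E²) (Z(E) = E*((E² + E²) - 4) = E*(2*E² - 4) = E*(-4 + 2*E²))
Z(Y(-3))*d(3, -4) = (2*((½)*(1 - 3)/(-3))*(-2 + ((½)*(1 - 3)/(-3))²))*7 = (2*((½)*(-⅓)*(-2))*(-2 + ((½)*(-⅓)*(-2))²))*7 = (2*(⅓)*(-2 + (⅓)²))*7 = (2*(⅓)*(-2 + ⅑))*7 = (2*(⅓)*(-17/9))*7 = -34/27*7 = -238/27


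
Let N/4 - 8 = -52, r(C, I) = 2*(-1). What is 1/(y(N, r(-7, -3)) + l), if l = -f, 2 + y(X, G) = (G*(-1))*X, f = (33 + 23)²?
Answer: -1/3490 ≈ -0.00028653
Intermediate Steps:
r(C, I) = -2
N = -176 (N = 32 + 4*(-52) = 32 - 208 = -176)
f = 3136 (f = 56² = 3136)
y(X, G) = -2 - G*X (y(X, G) = -2 + (G*(-1))*X = -2 + (-G)*X = -2 - G*X)
l = -3136 (l = -1*3136 = -3136)
1/(y(N, r(-7, -3)) + l) = 1/((-2 - 1*(-2)*(-176)) - 3136) = 1/((-2 - 352) - 3136) = 1/(-354 - 3136) = 1/(-3490) = -1/3490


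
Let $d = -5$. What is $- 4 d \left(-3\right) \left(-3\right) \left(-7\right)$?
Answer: $-1260$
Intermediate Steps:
$- 4 d \left(-3\right) \left(-3\right) \left(-7\right) = - 4 \left(-5\right) \left(-3\right) \left(-3\right) \left(-7\right) = - 4 \cdot 15 \left(-3\right) \left(-7\right) = \left(-4\right) \left(-45\right) \left(-7\right) = 180 \left(-7\right) = -1260$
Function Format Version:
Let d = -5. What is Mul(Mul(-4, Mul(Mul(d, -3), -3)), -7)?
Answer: -1260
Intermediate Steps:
Mul(Mul(-4, Mul(Mul(d, -3), -3)), -7) = Mul(Mul(-4, Mul(Mul(-5, -3), -3)), -7) = Mul(Mul(-4, Mul(15, -3)), -7) = Mul(Mul(-4, -45), -7) = Mul(180, -7) = -1260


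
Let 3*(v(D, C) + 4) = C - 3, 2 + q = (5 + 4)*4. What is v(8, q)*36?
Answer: 228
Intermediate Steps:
q = 34 (q = -2 + (5 + 4)*4 = -2 + 9*4 = -2 + 36 = 34)
v(D, C) = -5 + C/3 (v(D, C) = -4 + (C - 3)/3 = -4 + (-3 + C)/3 = -4 + (-1 + C/3) = -5 + C/3)
v(8, q)*36 = (-5 + (1/3)*34)*36 = (-5 + 34/3)*36 = (19/3)*36 = 228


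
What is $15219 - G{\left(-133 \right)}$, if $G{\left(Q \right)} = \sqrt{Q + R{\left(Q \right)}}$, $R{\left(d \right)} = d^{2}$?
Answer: $15219 - 2 \sqrt{4389} \approx 15087.0$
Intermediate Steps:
$G{\left(Q \right)} = \sqrt{Q + Q^{2}}$
$15219 - G{\left(-133 \right)} = 15219 - \sqrt{- 133 \left(1 - 133\right)} = 15219 - \sqrt{\left(-133\right) \left(-132\right)} = 15219 - \sqrt{17556} = 15219 - 2 \sqrt{4389}$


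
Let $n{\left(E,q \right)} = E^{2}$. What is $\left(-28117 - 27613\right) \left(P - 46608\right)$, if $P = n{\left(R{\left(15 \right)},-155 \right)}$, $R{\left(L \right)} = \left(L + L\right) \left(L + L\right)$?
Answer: $-42543836160$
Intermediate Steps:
$R{\left(L \right)} = 4 L^{2}$ ($R{\left(L \right)} = 2 L 2 L = 4 L^{2}$)
$P = 810000$ ($P = \left(4 \cdot 15^{2}\right)^{2} = \left(4 \cdot 225\right)^{2} = 900^{2} = 810000$)
$\left(-28117 - 27613\right) \left(P - 46608\right) = \left(-28117 - 27613\right) \left(810000 - 46608\right) = \left(-55730\right) 763392 = -42543836160$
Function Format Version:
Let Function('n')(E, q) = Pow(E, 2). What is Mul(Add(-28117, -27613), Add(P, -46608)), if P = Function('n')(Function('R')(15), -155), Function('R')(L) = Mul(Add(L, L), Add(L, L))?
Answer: -42543836160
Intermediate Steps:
Function('R')(L) = Mul(4, Pow(L, 2)) (Function('R')(L) = Mul(Mul(2, L), Mul(2, L)) = Mul(4, Pow(L, 2)))
P = 810000 (P = Pow(Mul(4, Pow(15, 2)), 2) = Pow(Mul(4, 225), 2) = Pow(900, 2) = 810000)
Mul(Add(-28117, -27613), Add(P, -46608)) = Mul(Add(-28117, -27613), Add(810000, -46608)) = Mul(-55730, 763392) = -42543836160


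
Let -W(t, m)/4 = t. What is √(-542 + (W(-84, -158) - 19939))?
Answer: I*√20145 ≈ 141.93*I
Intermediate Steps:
W(t, m) = -4*t
√(-542 + (W(-84, -158) - 19939)) = √(-542 + (-4*(-84) - 19939)) = √(-542 + (336 - 19939)) = √(-542 - 19603) = √(-20145) = I*√20145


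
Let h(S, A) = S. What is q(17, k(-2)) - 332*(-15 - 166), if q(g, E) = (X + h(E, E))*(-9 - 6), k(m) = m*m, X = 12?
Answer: 59852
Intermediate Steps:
k(m) = m²
q(g, E) = -180 - 15*E (q(g, E) = (12 + E)*(-9 - 6) = (12 + E)*(-15) = -180 - 15*E)
q(17, k(-2)) - 332*(-15 - 166) = (-180 - 15*(-2)²) - 332*(-15 - 166) = (-180 - 15*4) - 332*(-181) = (-180 - 60) + 60092 = -240 + 60092 = 59852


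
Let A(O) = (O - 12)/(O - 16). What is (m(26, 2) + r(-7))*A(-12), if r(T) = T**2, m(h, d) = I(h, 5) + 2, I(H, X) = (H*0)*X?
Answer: 306/7 ≈ 43.714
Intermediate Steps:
I(H, X) = 0 (I(H, X) = 0*X = 0)
A(O) = (-12 + O)/(-16 + O)
m(h, d) = 2 (m(h, d) = 0 + 2 = 2)
(m(26, 2) + r(-7))*A(-12) = (2 + (-7)**2)*((-12 - 12)/(-16 - 12)) = (2 + 49)*(-24/(-28)) = 51*(-1/28*(-24)) = 51*(6/7) = 306/7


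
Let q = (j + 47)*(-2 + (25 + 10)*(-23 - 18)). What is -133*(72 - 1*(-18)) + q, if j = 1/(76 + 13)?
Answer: -7077738/89 ≈ -79525.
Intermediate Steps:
j = 1/89 ≈ 0.011236
q = -6012408/89 (q = (1/89 + 47)*(-2 + (25 + 10)*(-23 - 18)) = 4184*(-2 + 35*(-41))/89 = 4184*(-2 - 1435)/89 = (4184/89)*(-1437) = -6012408/89 ≈ -67555.)
-133*(72 - 1*(-18)) + q = -133*(72 - 1*(-18)) - 6012408/89 = -133*(72 + 18) - 6012408/89 = -133*90 - 6012408/89 = -11970 - 6012408/89 = -7077738/89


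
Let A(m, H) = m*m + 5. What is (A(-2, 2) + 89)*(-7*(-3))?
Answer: 2058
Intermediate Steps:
A(m, H) = 5 + m² (A(m, H) = m² + 5 = 5 + m²)
(A(-2, 2) + 89)*(-7*(-3)) = ((5 + (-2)²) + 89)*(-7*(-3)) = ((5 + 4) + 89)*21 = (9 + 89)*21 = 98*21 = 2058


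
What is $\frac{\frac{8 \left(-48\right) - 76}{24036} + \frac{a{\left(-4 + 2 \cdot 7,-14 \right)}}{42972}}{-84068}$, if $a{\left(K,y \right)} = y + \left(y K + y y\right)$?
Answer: $\frac{781567}{3617988951144} \approx 2.1602 \cdot 10^{-7}$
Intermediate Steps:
$a{\left(K,y \right)} = y + y^{2} + K y$ ($a{\left(K,y \right)} = y + \left(K y + y^{2}\right) = y + \left(y^{2} + K y\right) = y + y^{2} + K y$)
$\frac{\frac{8 \left(-48\right) - 76}{24036} + \frac{a{\left(-4 + 2 \cdot 7,-14 \right)}}{42972}}{-84068} = \frac{\frac{8 \left(-48\right) - 76}{24036} + \frac{\left(-14\right) \left(1 + \left(-4 + 2 \cdot 7\right) - 14\right)}{42972}}{-84068} = \left(\left(-384 - 76\right) \frac{1}{24036} + - 14 \left(1 + \left(-4 + 14\right) - 14\right) \frac{1}{42972}\right) \left(- \frac{1}{84068}\right) = \left(\left(-460\right) \frac{1}{24036} + - 14 \left(1 + 10 - 14\right) \frac{1}{42972}\right) \left(- \frac{1}{84068}\right) = \left(- \frac{115}{6009} + \left(-14\right) \left(-3\right) \frac{1}{42972}\right) \left(- \frac{1}{84068}\right) = \left(- \frac{115}{6009} + 42 \cdot \frac{1}{42972}\right) \left(- \frac{1}{84068}\right) = \left(- \frac{115}{6009} + \frac{7}{7162}\right) \left(- \frac{1}{84068}\right) = \left(- \frac{781567}{43036458}\right) \left(- \frac{1}{84068}\right) = \frac{781567}{3617988951144}$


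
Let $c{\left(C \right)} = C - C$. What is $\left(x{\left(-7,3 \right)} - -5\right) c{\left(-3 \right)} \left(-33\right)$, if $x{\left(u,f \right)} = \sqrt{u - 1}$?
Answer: $0$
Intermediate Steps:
$x{\left(u,f \right)} = \sqrt{-1 + u}$
$c{\left(C \right)} = 0$
$\left(x{\left(-7,3 \right)} - -5\right) c{\left(-3 \right)} \left(-33\right) = \left(\sqrt{-1 - 7} - -5\right) 0 \left(-33\right) = \left(\sqrt{-8} + 5\right) 0 \left(-33\right) = \left(2 i \sqrt{2} + 5\right) 0 \left(-33\right) = \left(5 + 2 i \sqrt{2}\right) 0 \left(-33\right) = 0 \left(-33\right) = 0$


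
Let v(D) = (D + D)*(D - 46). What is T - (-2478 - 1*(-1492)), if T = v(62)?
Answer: 2970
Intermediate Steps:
v(D) = 2*D*(-46 + D) (v(D) = (2*D)*(-46 + D) = 2*D*(-46 + D))
T = 1984 (T = 2*62*(-46 + 62) = 2*62*16 = 1984)
T - (-2478 - 1*(-1492)) = 1984 - (-2478 - 1*(-1492)) = 1984 - (-2478 + 1492) = 1984 - 1*(-986) = 1984 + 986 = 2970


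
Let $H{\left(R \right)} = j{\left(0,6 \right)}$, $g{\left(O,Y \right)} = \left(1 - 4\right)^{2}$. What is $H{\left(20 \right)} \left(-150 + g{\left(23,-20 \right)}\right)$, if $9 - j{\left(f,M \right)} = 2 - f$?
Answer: $-987$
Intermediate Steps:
$g{\left(O,Y \right)} = 9$ ($g{\left(O,Y \right)} = \left(-3\right)^{2} = 9$)
$j{\left(f,M \right)} = 7 + f$ ($j{\left(f,M \right)} = 9 - \left(2 - f\right) = 9 + \left(-2 + f\right) = 7 + f$)
$H{\left(R \right)} = 7$ ($H{\left(R \right)} = 7 + 0 = 7$)
$H{\left(20 \right)} \left(-150 + g{\left(23,-20 \right)}\right) = 7 \left(-150 + 9\right) = 7 \left(-141\right) = -987$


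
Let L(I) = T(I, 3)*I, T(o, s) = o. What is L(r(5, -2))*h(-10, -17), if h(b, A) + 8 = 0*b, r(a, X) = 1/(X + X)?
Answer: -½ ≈ -0.50000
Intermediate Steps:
r(a, X) = 1/(2*X)
L(I) = I² (L(I) = I*I = I²)
h(b, A) = -8 (h(b, A) = -8 + 0*b = -8 + 0 = -8)
L(r(5, -2))*h(-10, -17) = ((½)/(-2))²*(-8) = ((½)*(-½))²*(-8) = (-¼)²*(-8) = (1/16)*(-8) = -½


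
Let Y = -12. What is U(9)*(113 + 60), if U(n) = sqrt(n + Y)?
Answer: 173*I*sqrt(3) ≈ 299.64*I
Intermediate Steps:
U(n) = sqrt(-12 + n) (U(n) = sqrt(n - 12) = sqrt(-12 + n))
U(9)*(113 + 60) = sqrt(-12 + 9)*(113 + 60) = sqrt(-3)*173 = (I*sqrt(3))*173 = 173*I*sqrt(3)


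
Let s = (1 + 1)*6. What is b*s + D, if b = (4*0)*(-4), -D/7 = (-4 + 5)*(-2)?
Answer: 14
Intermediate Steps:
s = 12 (s = 2*6 = 12)
D = 14 (D = -7*(-4 + 5)*(-2) = -7*(-2) = 14)
b = 0 (b = 0*(-4) = 0)
b*s + D = 0*12 + 14 = 0 + 14 = 14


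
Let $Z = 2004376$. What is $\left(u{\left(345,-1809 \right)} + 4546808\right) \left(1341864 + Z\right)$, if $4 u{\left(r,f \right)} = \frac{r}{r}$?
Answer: $15214711638480$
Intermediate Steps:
$u{\left(r,f \right)} = \frac{1}{4}$ ($u{\left(r,f \right)} = \frac{r \frac{1}{r}}{4} = \frac{1}{4} \cdot 1 = \frac{1}{4}$)
$\left(u{\left(345,-1809 \right)} + 4546808\right) \left(1341864 + Z\right) = \left(\frac{1}{4} + 4546808\right) \left(1341864 + 2004376\right) = \frac{18187233}{4} \cdot 3346240 = 15214711638480$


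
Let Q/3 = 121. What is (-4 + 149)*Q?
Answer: 52635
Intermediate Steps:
Q = 363 (Q = 3*121 = 363)
(-4 + 149)*Q = (-4 + 149)*363 = 145*363 = 52635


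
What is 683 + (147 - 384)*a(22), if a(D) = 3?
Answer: -28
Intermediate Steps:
683 + (147 - 384)*a(22) = 683 + (147 - 384)*3 = 683 - 237*3 = 683 - 711 = -28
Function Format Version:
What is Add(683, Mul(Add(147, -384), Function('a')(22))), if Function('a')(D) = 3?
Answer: -28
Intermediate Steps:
Add(683, Mul(Add(147, -384), Function('a')(22))) = Add(683, Mul(Add(147, -384), 3)) = Add(683, Mul(-237, 3)) = Add(683, -711) = -28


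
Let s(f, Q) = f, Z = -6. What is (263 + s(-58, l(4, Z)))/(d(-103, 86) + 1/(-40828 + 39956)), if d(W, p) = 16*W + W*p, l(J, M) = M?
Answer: -178760/9161233 ≈ -0.019513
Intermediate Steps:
(263 + s(-58, l(4, Z)))/(d(-103, 86) + 1/(-40828 + 39956)) = (263 - 58)/(-103*(16 + 86) + 1/(-40828 + 39956)) = 205/(-103*102 + 1/(-872)) = 205/(-10506 - 1/872) = 205/(-9161233/872) = 205*(-872/9161233) = -178760/9161233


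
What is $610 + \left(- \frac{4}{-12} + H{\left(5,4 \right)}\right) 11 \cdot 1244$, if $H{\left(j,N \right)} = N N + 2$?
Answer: $\frac{754450}{3} \approx 2.5148 \cdot 10^{5}$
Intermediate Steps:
$H{\left(j,N \right)} = 2 + N^{2}$ ($H{\left(j,N \right)} = N^{2} + 2 = 2 + N^{2}$)
$610 + \left(- \frac{4}{-12} + H{\left(5,4 \right)}\right) 11 \cdot 1244 = 610 + \left(- \frac{4}{-12} + \left(2 + 4^{2}\right)\right) 11 \cdot 1244 = 610 + \left(\left(-4\right) \left(- \frac{1}{12}\right) + \left(2 + 16\right)\right) 11 \cdot 1244 = 610 + \left(\frac{1}{3} + 18\right) 11 \cdot 1244 = 610 + \frac{55}{3} \cdot 11 \cdot 1244 = 610 + \frac{605}{3} \cdot 1244 = 610 + \frac{752620}{3} = \frac{754450}{3}$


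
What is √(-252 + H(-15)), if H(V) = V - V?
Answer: 6*I*√7 ≈ 15.875*I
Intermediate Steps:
H(V) = 0
√(-252 + H(-15)) = √(-252 + 0) = √(-252) = 6*I*√7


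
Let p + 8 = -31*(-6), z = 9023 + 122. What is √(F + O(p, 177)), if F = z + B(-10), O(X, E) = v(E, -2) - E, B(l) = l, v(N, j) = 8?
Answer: √8966 ≈ 94.689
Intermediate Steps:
z = 9145
p = 178 (p = -8 - 31*(-6) = -8 + 186 = 178)
O(X, E) = 8 - E
F = 9135 (F = 9145 - 10 = 9135)
√(F + O(p, 177)) = √(9135 + (8 - 1*177)) = √(9135 + (8 - 177)) = √(9135 - 169) = √8966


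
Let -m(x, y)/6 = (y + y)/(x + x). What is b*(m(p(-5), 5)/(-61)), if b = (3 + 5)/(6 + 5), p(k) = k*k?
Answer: 48/3355 ≈ 0.014307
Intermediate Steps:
p(k) = k²
m(x, y) = -6*y/x (m(x, y) = -6*(y + y)/(x + x) = -6*2*y/(2*x) = -6*2*y*1/(2*x) = -6*y/x)
b = 8/11 ≈ 0.72727
b*(m(p(-5), 5)/(-61)) = 8*(-6*5/(-5)²/(-61))/11 = 8*(-6*5/25*(-1/61))/11 = 8*(-6*5*1/25*(-1/61))/11 = 8*(-6/5*(-1/61))/11 = (8/11)*(6/305) = 48/3355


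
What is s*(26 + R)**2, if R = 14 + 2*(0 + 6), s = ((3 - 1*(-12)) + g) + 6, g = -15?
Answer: 16224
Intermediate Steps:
s = 6 (s = ((3 - 1*(-12)) - 15) + 6 = ((3 + 12) - 15) + 6 = (15 - 15) + 6 = 0 + 6 = 6)
R = 26 (R = 14 + 2*6 = 14 + 12 = 26)
s*(26 + R)**2 = 6*(26 + 26)**2 = 6*52**2 = 6*2704 = 16224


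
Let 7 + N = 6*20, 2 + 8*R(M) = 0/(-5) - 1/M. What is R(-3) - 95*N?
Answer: -257645/24 ≈ -10735.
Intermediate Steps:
R(M) = -¼ - 1/(8*M) (R(M) = -¼ + (0/(-5) - 1/M)/8 = -¼ + (0*(-⅕) - 1/M)/8 = -¼ + (0 - 1/M)/8 = -¼ + (-1/M)/8 = -¼ - 1/(8*M))
N = 113 (N = -7 + 6*20 = -7 + 120 = 113)
R(-3) - 95*N = (⅛)*(-1 - 2*(-3))/(-3) - 95*113 = (⅛)*(-⅓)*(-1 + 6) - 10735 = (⅛)*(-⅓)*5 - 10735 = -5/24 - 10735 = -257645/24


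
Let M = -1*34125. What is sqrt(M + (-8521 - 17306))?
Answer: 4*I*sqrt(3747) ≈ 244.85*I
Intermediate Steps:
M = -34125
sqrt(M + (-8521 - 17306)) = sqrt(-34125 + (-8521 - 17306)) = sqrt(-34125 - 25827) = sqrt(-59952) = 4*I*sqrt(3747)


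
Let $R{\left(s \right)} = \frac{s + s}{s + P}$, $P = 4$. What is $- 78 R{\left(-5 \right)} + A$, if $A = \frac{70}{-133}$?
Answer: $- \frac{14830}{19} \approx -780.53$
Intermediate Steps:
$A = - \frac{10}{19}$ ($A = 70 \left(- \frac{1}{133}\right) = - \frac{10}{19} \approx -0.52632$)
$R{\left(s \right)} = \frac{2 s}{4 + s}$ ($R{\left(s \right)} = \frac{s + s}{s + 4} = \frac{2 s}{4 + s}$)
$- 78 R{\left(-5 \right)} + A = - 78 \cdot 2 \left(-5\right) \frac{1}{4 - 5} - \frac{10}{19} = - 78 \cdot 2 \left(-5\right) \frac{1}{-1} - \frac{10}{19} = - 78 \cdot 2 \left(-5\right) \left(-1\right) - \frac{10}{19} = \left(-78\right) 10 - \frac{10}{19} = -780 - \frac{10}{19} = - \frac{14830}{19}$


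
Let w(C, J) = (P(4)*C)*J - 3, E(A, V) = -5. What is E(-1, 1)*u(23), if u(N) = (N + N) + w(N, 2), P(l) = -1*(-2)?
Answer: -675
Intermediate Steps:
P(l) = 2
w(C, J) = -3 + 2*C*J (w(C, J) = (2*C)*J - 3 = 2*C*J - 3 = -3 + 2*C*J)
u(N) = -3 + 6*N (u(N) = (N + N) + (-3 + 2*N*2) = 2*N + (-3 + 4*N) = -3 + 6*N)
E(-1, 1)*u(23) = -5*(-3 + 6*23) = -5*(-3 + 138) = -5*135 = -675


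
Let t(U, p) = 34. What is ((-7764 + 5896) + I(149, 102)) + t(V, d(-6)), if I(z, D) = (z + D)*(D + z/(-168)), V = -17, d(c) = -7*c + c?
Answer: 3955625/168 ≈ 23545.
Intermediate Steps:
d(c) = -6*c
I(z, D) = (D + z)*(D - z/168) (I(z, D) = (D + z)*(D + z*(-1/168)) = (D + z)*(D - z/168))
((-7764 + 5896) + I(149, 102)) + t(V, d(-6)) = ((-7764 + 5896) + (102² - 1/168*149² + (167/168)*102*149)) + 34 = (-1868 + (10404 - 1/168*22201 + 423011/28)) + 34 = (-1868 + (10404 - 22201/168 + 423011/28)) + 34 = (-1868 + 4263737/168) + 34 = 3949913/168 + 34 = 3955625/168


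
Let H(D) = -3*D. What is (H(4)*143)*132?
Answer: -226512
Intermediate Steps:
(H(4)*143)*132 = (-3*4*143)*132 = -12*143*132 = -1716*132 = -226512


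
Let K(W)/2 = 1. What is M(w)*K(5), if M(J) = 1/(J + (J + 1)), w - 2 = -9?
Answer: -2/13 ≈ -0.15385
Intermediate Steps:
w = -7 (w = 2 - 9 = -7)
K(W) = 2 (K(W) = 2*1 = 2)
M(J) = 1/(1 + 2*J) (M(J) = 1/(J + (1 + J)) = 1/(1 + 2*J))
M(w)*K(5) = 2/(1 + 2*(-7)) = 2/(1 - 14) = 2/(-13) = -1/13*2 = -2/13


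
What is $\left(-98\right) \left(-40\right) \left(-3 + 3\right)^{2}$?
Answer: $0$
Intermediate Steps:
$\left(-98\right) \left(-40\right) \left(-3 + 3\right)^{2} = 3920 \cdot 0^{2} = 3920 \cdot 0 = 0$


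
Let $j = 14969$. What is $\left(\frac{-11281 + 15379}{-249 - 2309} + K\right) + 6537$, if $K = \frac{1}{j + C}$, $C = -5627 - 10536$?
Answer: $\frac{9980374877}{1527126} \approx 6535.4$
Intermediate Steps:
$C = -16163$ ($C = -5627 - 10536 = -16163$)
$K = - \frac{1}{1194}$ ($K = \frac{1}{14969 - 16163} = \frac{1}{-1194} = - \frac{1}{1194} \approx -0.00083752$)
$\left(\frac{-11281 + 15379}{-249 - 2309} + K\right) + 6537 = \left(\frac{-11281 + 15379}{-249 - 2309} - \frac{1}{1194}\right) + 6537 = \left(\frac{4098}{-2558} - \frac{1}{1194}\right) + 6537 = \left(4098 \left(- \frac{1}{2558}\right) - \frac{1}{1194}\right) + 6537 = \left(- \frac{2049}{1279} - \frac{1}{1194}\right) + 6537 = - \frac{2447785}{1527126} + 6537 = \frac{9980374877}{1527126}$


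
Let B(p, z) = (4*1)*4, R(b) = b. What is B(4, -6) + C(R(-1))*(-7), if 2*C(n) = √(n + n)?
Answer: 16 - 7*I*√2/2 ≈ 16.0 - 4.9497*I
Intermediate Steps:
C(n) = √2*√n/2 (C(n) = √(n + n)/2 = √(2*n)/2 = (√2*√n)/2 = √2*√n/2)
B(p, z) = 16 (B(p, z) = 4*4 = 16)
B(4, -6) + C(R(-1))*(-7) = 16 + (√2*√(-1)/2)*(-7) = 16 + (√2*I/2)*(-7) = 16 + (I*√2/2)*(-7) = 16 - 7*I*√2/2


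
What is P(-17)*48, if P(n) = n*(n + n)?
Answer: 27744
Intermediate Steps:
P(n) = 2*n² (P(n) = n*(2*n) = 2*n²)
P(-17)*48 = (2*(-17)²)*48 = (2*289)*48 = 578*48 = 27744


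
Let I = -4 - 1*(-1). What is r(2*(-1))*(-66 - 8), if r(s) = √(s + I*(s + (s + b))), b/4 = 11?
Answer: -74*I*√122 ≈ -817.36*I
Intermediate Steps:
b = 44 (b = 4*11 = 44)
I = -3 (I = -4 + 1 = -3)
r(s) = √(-132 - 5*s) (r(s) = √(s - 3*(s + (s + 44))) = √(s - 3*(s + (44 + s))) = √(s - 3*(44 + 2*s)) = √(s + (-132 - 6*s)) = √(-132 - 5*s))
r(2*(-1))*(-66 - 8) = √(-132 - 10*(-1))*(-66 - 8) = √(-132 - 5*(-2))*(-74) = √(-132 + 10)*(-74) = √(-122)*(-74) = (I*√122)*(-74) = -74*I*√122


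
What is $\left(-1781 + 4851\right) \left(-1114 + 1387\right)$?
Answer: $838110$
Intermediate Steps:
$\left(-1781 + 4851\right) \left(-1114 + 1387\right) = 3070 \cdot 273 = 838110$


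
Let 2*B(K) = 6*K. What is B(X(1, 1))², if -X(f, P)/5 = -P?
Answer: 225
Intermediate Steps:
X(f, P) = 5*P (X(f, P) = -(-5)*P = 5*P)
B(K) = 3*K (B(K) = (6*K)/2 = 3*K)
B(X(1, 1))² = (3*(5*1))² = (3*5)² = 15² = 225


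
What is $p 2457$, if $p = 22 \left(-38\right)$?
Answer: $-2054052$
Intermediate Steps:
$p = -836$
$p 2457 = \left(-836\right) 2457 = -2054052$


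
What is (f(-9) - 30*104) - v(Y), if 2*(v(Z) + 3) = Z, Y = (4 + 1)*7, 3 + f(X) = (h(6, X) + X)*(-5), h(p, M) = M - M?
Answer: -6185/2 ≈ -3092.5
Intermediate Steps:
h(p, M) = 0
f(X) = -3 - 5*X (f(X) = -3 + (0 + X)*(-5) = -3 + X*(-5) = -3 - 5*X)
Y = 35 (Y = 5*7 = 35)
v(Z) = -3 + Z/2
(f(-9) - 30*104) - v(Y) = ((-3 - 5*(-9)) - 30*104) - (-3 + (½)*35) = ((-3 + 45) - 3120) - (-3 + 35/2) = (42 - 3120) - 1*29/2 = -3078 - 29/2 = -6185/2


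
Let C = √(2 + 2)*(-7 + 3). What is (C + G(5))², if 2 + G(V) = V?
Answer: 25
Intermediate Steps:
G(V) = -2 + V
C = -8 (C = √4*(-4) = 2*(-4) = -8)
(C + G(5))² = (-8 + (-2 + 5))² = (-8 + 3)² = (-5)² = 25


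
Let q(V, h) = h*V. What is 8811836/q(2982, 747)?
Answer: 4405918/1113777 ≈ 3.9558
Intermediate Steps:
q(V, h) = V*h
8811836/q(2982, 747) = 8811836/((2982*747)) = 8811836/2227554 = 8811836*(1/2227554) = 4405918/1113777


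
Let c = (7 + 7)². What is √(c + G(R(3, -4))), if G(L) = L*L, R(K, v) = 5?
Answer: √221 ≈ 14.866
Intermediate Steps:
c = 196 (c = 14² = 196)
G(L) = L²
√(c + G(R(3, -4))) = √(196 + 5²) = √(196 + 25) = √221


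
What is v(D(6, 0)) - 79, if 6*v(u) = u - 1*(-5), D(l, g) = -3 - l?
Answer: -239/3 ≈ -79.667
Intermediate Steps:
v(u) = 5/6 + u/6 (v(u) = (u - 1*(-5))/6 = (u + 5)/6 = (5 + u)/6 = 5/6 + u/6)
v(D(6, 0)) - 79 = (5/6 + (-3 - 1*6)/6) - 79 = (5/6 + (-3 - 6)/6) - 79 = (5/6 + (1/6)*(-9)) - 79 = (5/6 - 3/2) - 79 = -2/3 - 79 = -239/3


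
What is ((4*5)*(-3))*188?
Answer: -11280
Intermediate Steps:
((4*5)*(-3))*188 = (20*(-3))*188 = -60*188 = -11280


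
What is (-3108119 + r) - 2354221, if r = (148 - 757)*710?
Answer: -5894730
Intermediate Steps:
r = -432390 (r = -609*710 = -432390)
(-3108119 + r) - 2354221 = (-3108119 - 432390) - 2354221 = -3540509 - 2354221 = -5894730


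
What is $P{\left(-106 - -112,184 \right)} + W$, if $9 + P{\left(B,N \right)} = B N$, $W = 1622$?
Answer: $2717$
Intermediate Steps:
$P{\left(B,N \right)} = -9 + B N$
$P{\left(-106 - -112,184 \right)} + W = \left(-9 + \left(-106 - -112\right) 184\right) + 1622 = \left(-9 + \left(-106 + 112\right) 184\right) + 1622 = \left(-9 + 6 \cdot 184\right) + 1622 = \left(-9 + 1104\right) + 1622 = 1095 + 1622 = 2717$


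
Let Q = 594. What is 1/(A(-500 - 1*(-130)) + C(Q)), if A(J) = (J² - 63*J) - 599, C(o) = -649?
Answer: 1/158962 ≈ 6.2908e-6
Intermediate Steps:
A(J) = -599 + J² - 63*J
1/(A(-500 - 1*(-130)) + C(Q)) = 1/((-599 + (-500 - 1*(-130))² - 63*(-500 - 1*(-130))) - 649) = 1/((-599 + (-500 + 130)² - 63*(-500 + 130)) - 649) = 1/((-599 + (-370)² - 63*(-370)) - 649) = 1/((-599 + 136900 + 23310) - 649) = 1/(159611 - 649) = 1/158962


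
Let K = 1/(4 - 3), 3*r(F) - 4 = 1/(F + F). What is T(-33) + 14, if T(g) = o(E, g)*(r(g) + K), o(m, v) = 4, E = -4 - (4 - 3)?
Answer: 2308/99 ≈ 23.313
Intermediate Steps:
E = -5 (E = -4 - 1*1 = -4 - 1 = -5)
r(F) = 4/3 + 1/(6*F) (r(F) = 4/3 + 1/(3*(F + F)) = 4/3 + 1/(3*((2*F))) = 4/3 + (1/(2*F))/3 = 4/3 + 1/(6*F))
K = 1 (K = 1/1 = 1)
T(g) = 4 + 2*(1 + 8*g)/(3*g) (T(g) = 4*((1 + 8*g)/(6*g) + 1) = 4*(1 + (1 + 8*g)/(6*g)) = 4 + 2*(1 + 8*g)/(3*g))
T(-33) + 14 = (⅔)*(1 + 14*(-33))/(-33) + 14 = (⅔)*(-1/33)*(1 - 462) + 14 = (⅔)*(-1/33)*(-461) + 14 = 922/99 + 14 = 2308/99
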